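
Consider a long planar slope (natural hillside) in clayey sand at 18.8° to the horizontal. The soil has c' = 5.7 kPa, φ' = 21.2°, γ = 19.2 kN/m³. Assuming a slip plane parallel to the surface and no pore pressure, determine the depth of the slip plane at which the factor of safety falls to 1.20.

z = 16.05 m

Setting FS = 1.20 in FS = [c' + γz cos²β tanφ'] / [γz sinβ cosβ] and solving for z:
z = c' / [γ cosβ (FS·sinβ − cosβ·tanφ')]
  = 5.7 / [19.2·cos18.8°·(1.20·sin18.8° − cos18.8°·tan21.2°)]
  = 5.7 / [19.2·0.9466·(1.20·0.3223 − 0.9466·0.3879)]
  = 5.7 / 0.3551 = 16.051 m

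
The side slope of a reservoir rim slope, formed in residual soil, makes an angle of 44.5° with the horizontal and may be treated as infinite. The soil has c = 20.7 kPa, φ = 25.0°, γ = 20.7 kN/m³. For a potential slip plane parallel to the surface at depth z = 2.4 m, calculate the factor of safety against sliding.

FS = 1.31

For an infinite slope with a slip plane parallel to the surface (no pore pressure): FS = [c + γz cos²β tanφ] / [γz sinβ cosβ].
γz = 20.7·2.4 = 49.68 kN/m²
Numerator = 20.7 + 49.68·cos²44.5°·tan25.0° = 20.7 + 49.68·0.5087·0.4663 = 32.485 kPa
Denominator = 49.68·sin44.5°·cos44.5° = 49.68·0.7009·0.7133 = 24.836 kPa
FS = 32.485 / 24.836 = 1.308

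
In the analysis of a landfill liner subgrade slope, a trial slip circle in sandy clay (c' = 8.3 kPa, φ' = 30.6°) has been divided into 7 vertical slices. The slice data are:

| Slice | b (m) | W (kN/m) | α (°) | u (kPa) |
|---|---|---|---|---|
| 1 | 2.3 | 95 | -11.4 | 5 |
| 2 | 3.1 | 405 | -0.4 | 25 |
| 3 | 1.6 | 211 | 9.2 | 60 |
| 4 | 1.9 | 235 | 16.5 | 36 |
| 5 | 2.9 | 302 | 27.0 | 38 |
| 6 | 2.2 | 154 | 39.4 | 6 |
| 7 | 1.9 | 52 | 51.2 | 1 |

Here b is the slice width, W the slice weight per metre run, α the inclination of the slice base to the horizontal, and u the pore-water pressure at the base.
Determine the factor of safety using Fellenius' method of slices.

Ordinary method of slices: FS = Σ[c'·Δl_i + (W_i cosα_i − u_i·Δl_i)·tanφ'] / Σ W_i sinα_i, with Δl_i = b_i / cosα_i.
Slice 1: Δl = 2.3/cos(-11.4°) = 2.346 m; N'_1 = 95·cos(-11.4°) − 5·2.346 = 81.4; c'Δl = 19.47; W sinα = -18.8
Slice 2: Δl = 3.1/cos(-0.4°) = 3.100 m; N'_2 = 405·cos(-0.4°) − 25·3.100 = 327.5; c'Δl = 25.73; W sinα = -2.8
Slice 3: Δl = 1.6/cos9.2° = 1.621 m; N'_3 = 211·cos9.2° − 60·1.621 = 111.0; c'Δl = 13.45; W sinα = 33.7
Slice 4: Δl = 1.9/cos16.5° = 1.982 m; N'_4 = 235·cos16.5° − 36·1.982 = 154.0; c'Δl = 16.45; W sinα = 66.7
Slice 5: Δl = 2.9/cos27.0° = 3.255 m; N'_5 = 302·cos27.0° − 38·3.255 = 145.4; c'Δl = 27.01; W sinα = 137.1
Slice 6: Δl = 2.2/cos39.4° = 2.847 m; N'_6 = 154·cos39.4° − 6·2.847 = 101.9; c'Δl = 23.63; W sinα = 97.7
Slice 7: Δl = 1.9/cos51.2° = 3.032 m; N'_7 = 52·cos51.2° − 1·3.032 = 29.6; c'Δl = 25.17; W sinα = 40.5
Σc'Δl = 150.9 kN/m; ΣN' = 950.8 kN/m; ΣW sinα = 354.3 kN/m
Resisting = 150.9 + 950.8·tan30.6° = 150.9 + 562.3 = 713.2 kN/m
FS = 713.2 / 354.3 = 2.013

FS = 2.01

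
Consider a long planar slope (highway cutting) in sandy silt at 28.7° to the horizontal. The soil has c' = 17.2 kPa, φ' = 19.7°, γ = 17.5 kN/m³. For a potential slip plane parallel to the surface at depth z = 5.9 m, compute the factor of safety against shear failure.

For an infinite slope with a slip plane parallel to the surface (no pore pressure): FS = [c' + γz cos²β tanφ'] / [γz sinβ cosβ].
γz = 17.5·5.9 = 103.25 kN/m²
Numerator = 17.2 + 103.25·cos²28.7°·tan19.7° = 17.2 + 103.25·0.7694·0.3581 = 45.643 kPa
Denominator = 103.25·sin28.7°·cos28.7° = 103.25·0.4802·0.8771 = 43.492 kPa
FS = 45.643 / 43.492 = 1.049

FS = 1.05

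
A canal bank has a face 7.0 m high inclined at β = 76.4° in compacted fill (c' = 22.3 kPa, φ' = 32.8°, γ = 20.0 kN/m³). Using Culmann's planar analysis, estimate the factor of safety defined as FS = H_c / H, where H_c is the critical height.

H_c = (4c'/γ) · sinβ cosφ' / [1 − cos(β − φ')]
    = (4·22.3/20.0) · sin76.4°·cos32.8° / [1 − cos43.6°]
    = 4.460 · 0.8170 / 0.2758 = 13.21 m
FS = H_c / H = 13.21 / 7.0 = 1.887

FS = 1.89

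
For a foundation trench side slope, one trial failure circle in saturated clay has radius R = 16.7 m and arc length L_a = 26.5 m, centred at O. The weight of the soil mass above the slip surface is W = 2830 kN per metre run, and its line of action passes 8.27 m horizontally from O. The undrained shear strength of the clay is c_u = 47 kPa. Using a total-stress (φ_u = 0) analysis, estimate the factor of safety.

FS = 0.89

Taking moments about the centre O, the resisting moment is provided by the undrained shear strength acting along the arc:
M_R = c_u·L_a·R = 47·26.50·16.7 = 20799.8 kN·m/m
M_D = W·d = 2830·8.27 = 23404.1 kN·m/m
FS = M_R / M_D = 20799.8 / 23404.1 = 0.889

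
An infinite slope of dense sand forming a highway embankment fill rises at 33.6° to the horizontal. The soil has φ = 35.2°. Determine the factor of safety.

FS = 1.06

For a dry cohesionless infinite slope the factor of safety is FS = tanφ / tanβ.
FS = tan35.2° / tan33.6° = 0.7054 / 0.6644 = 1.062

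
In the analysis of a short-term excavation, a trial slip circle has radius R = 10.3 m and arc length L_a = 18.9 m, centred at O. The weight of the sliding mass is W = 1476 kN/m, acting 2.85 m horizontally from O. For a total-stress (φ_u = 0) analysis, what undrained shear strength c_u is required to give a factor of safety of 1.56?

c_u = 33.7 kPa

FS = c_u·L_a·R / (W·d), so c_u = FS·W·d / (L_a·R).
c_u = 1.56·1476·2.85 / (18.90·10.3) = 6562.3 / 194.67 = 33.71 kPa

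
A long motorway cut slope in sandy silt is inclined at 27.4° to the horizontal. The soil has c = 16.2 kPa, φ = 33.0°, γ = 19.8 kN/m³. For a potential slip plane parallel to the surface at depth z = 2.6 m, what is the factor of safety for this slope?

For an infinite slope with a slip plane parallel to the surface (no pore pressure): FS = [c + γz cos²β tanφ] / [γz sinβ cosβ].
γz = 19.8·2.6 = 51.48 kN/m²
Numerator = 16.2 + 51.48·cos²27.4°·tan33.0° = 16.2 + 51.48·0.7882·0.6494 = 42.551 kPa
Denominator = 51.48·sin27.4°·cos27.4° = 51.48·0.4602·0.8878 = 21.033 kPa
FS = 42.551 / 21.033 = 2.023

FS = 2.02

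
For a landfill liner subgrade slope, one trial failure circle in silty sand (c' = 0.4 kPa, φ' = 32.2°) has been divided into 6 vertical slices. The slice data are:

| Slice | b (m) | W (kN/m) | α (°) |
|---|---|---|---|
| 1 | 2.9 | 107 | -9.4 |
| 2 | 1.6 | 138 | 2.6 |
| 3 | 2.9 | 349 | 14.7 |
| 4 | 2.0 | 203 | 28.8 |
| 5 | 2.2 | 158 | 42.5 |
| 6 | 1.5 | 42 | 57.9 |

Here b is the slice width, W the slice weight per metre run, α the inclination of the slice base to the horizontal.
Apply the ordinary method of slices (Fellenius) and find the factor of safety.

FS = 1.80

Ordinary method of slices: FS = Σ[c'·Δl_i + (W_i cosα_i)·tanφ'] / Σ W_i sinα_i, with Δl_i = b_i / cosα_i.
Slice 1: Δl = 2.9/cos(-9.4°) = 2.939 m; N'_1 = 107·cos(-9.4°) = 105.6; c'Δl = 1.18; W sinα = -17.5
Slice 2: Δl = 1.6/cos2.6° = 1.602 m; N'_2 = 138·cos2.6° = 137.9; c'Δl = 0.64; W sinα = 6.3
Slice 3: Δl = 2.9/cos14.7° = 2.998 m; N'_3 = 349·cos14.7° = 337.6; c'Δl = 1.20; W sinα = 88.6
Slice 4: Δl = 2.0/cos28.8° = 2.282 m; N'_4 = 203·cos28.8° = 177.9; c'Δl = 0.91; W sinα = 97.8
Slice 5: Δl = 2.2/cos42.5° = 2.984 m; N'_5 = 158·cos42.5° = 116.5; c'Δl = 1.19; W sinα = 106.7
Slice 6: Δl = 1.5/cos57.9° = 2.823 m; N'_6 = 42·cos57.9° = 22.3; c'Δl = 1.13; W sinα = 35.6
Σc'Δl = 6.3 kN/m; ΣN' = 897.7 kN/m; ΣW sinα = 317.5 kN/m
Resisting = 6.3 + 897.7·tan32.2° = 6.3 + 565.3 = 571.6 kN/m
FS = 571.6 / 317.5 = 1.800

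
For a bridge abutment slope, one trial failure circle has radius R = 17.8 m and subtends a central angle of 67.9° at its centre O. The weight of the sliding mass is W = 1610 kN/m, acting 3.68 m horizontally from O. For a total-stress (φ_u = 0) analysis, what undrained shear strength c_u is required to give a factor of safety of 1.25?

FS = c_u·L_a·R / (W·d), so c_u = FS·W·d / (L_a·R).
Arc length L_a = R·θ = 17.8·(67.9°·π/180) = 17.8·1.1851 = 21.09 m
c_u = 1.25·1610·3.68 / (21.09·17.8) = 7406.0 / 375.48 = 19.72 kPa

c_u = 19.7 kPa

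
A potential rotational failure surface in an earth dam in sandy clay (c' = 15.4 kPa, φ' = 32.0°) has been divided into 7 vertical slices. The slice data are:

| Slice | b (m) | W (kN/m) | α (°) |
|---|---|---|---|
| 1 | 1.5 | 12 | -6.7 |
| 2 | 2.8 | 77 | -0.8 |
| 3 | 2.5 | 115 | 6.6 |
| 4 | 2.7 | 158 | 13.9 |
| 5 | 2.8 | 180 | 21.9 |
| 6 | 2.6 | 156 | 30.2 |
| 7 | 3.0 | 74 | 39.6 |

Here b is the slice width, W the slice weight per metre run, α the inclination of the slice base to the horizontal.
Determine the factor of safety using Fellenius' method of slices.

FS = 3.10

Ordinary method of slices: FS = Σ[c'·Δl_i + (W_i cosα_i)·tanφ'] / Σ W_i sinα_i, with Δl_i = b_i / cosα_i.
Slice 1: Δl = 1.5/cos(-6.7°) = 1.510 m; N'_1 = 12·cos(-6.7°) = 11.9; c'Δl = 23.26; W sinα = -1.4
Slice 2: Δl = 2.8/cos(-0.8°) = 2.800 m; N'_2 = 77·cos(-0.8°) = 77.0; c'Δl = 43.12; W sinα = -1.1
Slice 3: Δl = 2.5/cos6.6° = 2.517 m; N'_3 = 115·cos6.6° = 114.2; c'Δl = 38.76; W sinα = 13.2
Slice 4: Δl = 2.7/cos13.9° = 2.781 m; N'_4 = 158·cos13.9° = 153.4; c'Δl = 42.83; W sinα = 38.0
Slice 5: Δl = 2.8/cos21.9° = 3.018 m; N'_5 = 180·cos21.9° = 167.0; c'Δl = 46.47; W sinα = 67.1
Slice 6: Δl = 2.6/cos30.2° = 3.008 m; N'_6 = 156·cos30.2° = 134.8; c'Δl = 46.33; W sinα = 78.5
Slice 7: Δl = 3.0/cos39.6° = 3.894 m; N'_7 = 74·cos39.6° = 57.0; c'Δl = 59.96; W sinα = 47.2
Σc'Δl = 300.7 kN/m; ΣN' = 715.4 kN/m; ΣW sinα = 241.5 kN/m
Resisting = 300.7 + 715.4·tan32.0° = 300.7 + 447.0 = 747.8 kN/m
FS = 747.8 / 241.5 = 3.097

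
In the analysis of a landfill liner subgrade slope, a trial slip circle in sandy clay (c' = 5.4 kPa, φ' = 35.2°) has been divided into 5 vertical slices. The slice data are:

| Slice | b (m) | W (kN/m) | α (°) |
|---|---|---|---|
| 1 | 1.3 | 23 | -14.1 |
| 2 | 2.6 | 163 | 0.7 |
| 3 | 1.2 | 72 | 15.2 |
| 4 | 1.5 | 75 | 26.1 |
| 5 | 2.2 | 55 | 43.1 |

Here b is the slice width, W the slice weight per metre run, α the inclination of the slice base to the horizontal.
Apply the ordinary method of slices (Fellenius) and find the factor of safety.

Ordinary method of slices: FS = Σ[c'·Δl_i + (W_i cosα_i)·tanφ'] / Σ W_i sinα_i, with Δl_i = b_i / cosα_i.
Slice 1: Δl = 1.3/cos(-14.1°) = 1.340 m; N'_1 = 23·cos(-14.1°) = 22.3; c'Δl = 7.24; W sinα = -5.6
Slice 2: Δl = 2.6/cos0.7° = 2.600 m; N'_2 = 163·cos0.7° = 163.0; c'Δl = 14.04; W sinα = 2.0
Slice 3: Δl = 1.2/cos15.2° = 1.244 m; N'_3 = 72·cos15.2° = 69.5; c'Δl = 6.71; W sinα = 18.9
Slice 4: Δl = 1.5/cos26.1° = 1.670 m; N'_4 = 75·cos26.1° = 67.4; c'Δl = 9.02; W sinα = 33.0
Slice 5: Δl = 2.2/cos43.1° = 3.013 m; N'_5 = 55·cos43.1° = 40.2; c'Δl = 16.27; W sinα = 37.6
Σc'Δl = 53.3 kN/m; ΣN' = 362.3 kN/m; ΣW sinα = 85.8 kN/m
Resisting = 53.3 + 362.3·tan35.2° = 53.3 + 255.6 = 308.8 kN/m
FS = 308.8 / 85.8 = 3.598

FS = 3.60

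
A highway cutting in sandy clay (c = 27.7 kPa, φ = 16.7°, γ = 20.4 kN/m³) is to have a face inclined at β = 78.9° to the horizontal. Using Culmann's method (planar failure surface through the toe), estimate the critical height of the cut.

Culmann's analysis gives the critical failure plane at α_cr = (β + φ)/2 = (78.9 + 16.7)/2 = 47.8°, and the critical height
H_c = (4c/γ) · sinβ cosφ / [1 − cos(β − φ)]
    = (4·27.7/20.4) · sin78.9°·cos16.7° / [1 − cos(62.2°)]
    = 5.431 · 0.9813·0.9578 / [1 − 0.4664]
    = 5.431 · 0.9399 / 0.5336
    = 9.57 m

H_c = 9.57 m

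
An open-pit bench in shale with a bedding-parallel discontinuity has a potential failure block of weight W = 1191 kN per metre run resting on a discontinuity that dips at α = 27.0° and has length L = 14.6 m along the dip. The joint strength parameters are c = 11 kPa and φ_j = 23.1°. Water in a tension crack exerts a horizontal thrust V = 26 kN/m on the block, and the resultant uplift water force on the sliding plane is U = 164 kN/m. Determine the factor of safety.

FS = 0.95

Resolving the block weight along and normal to the plane and applying the Mohr–Coulomb strength on the joint:
N' = W cosα − U − V sinα = 1191·cos27.0° − 164 − 26·sin27.0° = 885.4 kN/m
Driving force T = W sinα + V cosα = 1191·sin27.0° + 26·cos27.0° = 563.9 kN/m
Resisting force R = c·L + N'·tanφ_j = 11·14.6 + 885.4·tan23.1° = 160.6 + 377.6 = 538.2 kN/m
FS = R / T = 538.2 / 563.9 = 0.955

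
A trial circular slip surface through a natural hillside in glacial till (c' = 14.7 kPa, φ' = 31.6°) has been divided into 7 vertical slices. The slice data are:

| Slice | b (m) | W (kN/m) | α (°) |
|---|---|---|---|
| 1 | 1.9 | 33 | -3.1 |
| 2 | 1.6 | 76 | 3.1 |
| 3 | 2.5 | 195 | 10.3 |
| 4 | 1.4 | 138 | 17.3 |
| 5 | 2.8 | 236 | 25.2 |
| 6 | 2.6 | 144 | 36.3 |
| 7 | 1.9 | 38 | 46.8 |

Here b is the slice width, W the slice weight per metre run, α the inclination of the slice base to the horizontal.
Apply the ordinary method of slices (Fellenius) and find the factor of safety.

FS = 2.50

Ordinary method of slices: FS = Σ[c'·Δl_i + (W_i cosα_i)·tanφ'] / Σ W_i sinα_i, with Δl_i = b_i / cosα_i.
Slice 1: Δl = 1.9/cos(-3.1°) = 1.903 m; N'_1 = 33·cos(-3.1°) = 33.0; c'Δl = 27.97; W sinα = -1.8
Slice 2: Δl = 1.6/cos3.1° = 1.602 m; N'_2 = 76·cos3.1° = 75.9; c'Δl = 23.55; W sinα = 4.1
Slice 3: Δl = 2.5/cos10.3° = 2.541 m; N'_3 = 195·cos10.3° = 191.9; c'Δl = 37.35; W sinα = 34.9
Slice 4: Δl = 1.4/cos17.3° = 1.466 m; N'_4 = 138·cos17.3° = 131.8; c'Δl = 21.56; W sinα = 41.0
Slice 5: Δl = 2.8/cos25.2° = 3.095 m; N'_5 = 236·cos25.2° = 213.5; c'Δl = 45.49; W sinα = 100.5
Slice 6: Δl = 2.6/cos36.3° = 3.226 m; N'_6 = 144·cos36.3° = 116.1; c'Δl = 47.42; W sinα = 85.2
Slice 7: Δl = 1.9/cos46.8° = 2.776 m; N'_7 = 38·cos46.8° = 26.0; c'Δl = 40.80; W sinα = 27.7
Σc'Δl = 244.1 kN/m; ΣN' = 788.1 kN/m; ΣW sinα = 291.7 kN/m
Resisting = 244.1 + 788.1·tan31.6° = 244.1 + 484.8 = 729.0 kN/m
FS = 729.0 / 291.7 = 2.499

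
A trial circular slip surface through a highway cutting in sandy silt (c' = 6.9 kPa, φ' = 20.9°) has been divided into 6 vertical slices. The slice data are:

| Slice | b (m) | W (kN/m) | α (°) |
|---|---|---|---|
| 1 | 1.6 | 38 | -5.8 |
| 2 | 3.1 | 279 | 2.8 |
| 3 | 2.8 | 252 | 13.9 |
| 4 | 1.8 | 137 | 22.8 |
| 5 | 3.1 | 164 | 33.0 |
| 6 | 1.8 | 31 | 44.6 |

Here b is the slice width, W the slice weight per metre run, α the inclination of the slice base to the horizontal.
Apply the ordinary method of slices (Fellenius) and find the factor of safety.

FS = 1.84

Ordinary method of slices: FS = Σ[c'·Δl_i + (W_i cosα_i)·tanφ'] / Σ W_i sinα_i, with Δl_i = b_i / cosα_i.
Slice 1: Δl = 1.6/cos(-5.8°) = 1.608 m; N'_1 = 38·cos(-5.8°) = 37.8; c'Δl = 11.10; W sinα = -3.8
Slice 2: Δl = 3.1/cos2.8° = 3.104 m; N'_2 = 279·cos2.8° = 278.7; c'Δl = 21.42; W sinα = 13.6
Slice 3: Δl = 2.8/cos13.9° = 2.884 m; N'_3 = 252·cos13.9° = 244.6; c'Δl = 19.90; W sinα = 60.5
Slice 4: Δl = 1.8/cos22.8° = 1.953 m; N'_4 = 137·cos22.8° = 126.3; c'Δl = 13.47; W sinα = 53.1
Slice 5: Δl = 3.1/cos33.0° = 3.696 m; N'_5 = 164·cos33.0° = 137.5; c'Δl = 25.50; W sinα = 89.3
Slice 6: Δl = 1.8/cos44.6° = 2.528 m; N'_6 = 31·cos44.6° = 22.1; c'Δl = 17.44; W sinα = 21.8
Σc'Δl = 108.8 kN/m; ΣN' = 847.0 kN/m; ΣW sinα = 234.5 kN/m
Resisting = 108.8 + 847.0·tan20.9° = 108.8 + 323.4 = 432.3 kN/m
FS = 432.3 / 234.5 = 1.843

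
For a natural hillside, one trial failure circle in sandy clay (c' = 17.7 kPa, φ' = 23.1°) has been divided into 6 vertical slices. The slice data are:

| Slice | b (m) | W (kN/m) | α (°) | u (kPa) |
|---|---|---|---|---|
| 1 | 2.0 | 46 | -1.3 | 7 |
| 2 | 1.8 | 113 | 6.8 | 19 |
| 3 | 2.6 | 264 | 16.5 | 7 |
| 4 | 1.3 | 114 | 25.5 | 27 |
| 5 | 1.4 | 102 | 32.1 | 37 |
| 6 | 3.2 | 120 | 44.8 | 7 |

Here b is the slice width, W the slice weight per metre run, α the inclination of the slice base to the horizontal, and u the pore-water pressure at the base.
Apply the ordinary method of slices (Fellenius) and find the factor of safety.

FS = 1.66

Ordinary method of slices: FS = Σ[c'·Δl_i + (W_i cosα_i − u_i·Δl_i)·tanφ'] / Σ W_i sinα_i, with Δl_i = b_i / cosα_i.
Slice 1: Δl = 2.0/cos(-1.3°) = 2.001 m; N'_1 = 46·cos(-1.3°) − 7·2.001 = 32.0; c'Δl = 35.41; W sinα = -1.0
Slice 2: Δl = 1.8/cos6.8° = 1.813 m; N'_2 = 113·cos6.8° − 19·1.813 = 77.8; c'Δl = 32.09; W sinα = 13.4
Slice 3: Δl = 2.6/cos16.5° = 2.712 m; N'_3 = 264·cos16.5° − 7·2.712 = 234.1; c'Δl = 48.00; W sinα = 75.0
Slice 4: Δl = 1.3/cos25.5° = 1.440 m; N'_4 = 114·cos25.5° − 27·1.440 = 64.0; c'Δl = 25.49; W sinα = 49.1
Slice 5: Δl = 1.4/cos32.1° = 1.653 m; N'_5 = 102·cos32.1° − 37·1.653 = 25.3; c'Δl = 29.25; W sinα = 54.2
Slice 6: Δl = 3.2/cos44.8° = 4.510 m; N'_6 = 120·cos44.8° − 7·4.510 = 53.6; c'Δl = 79.82; W sinα = 84.6
Σc'Δl = 250.1 kN/m; ΣN' = 486.7 kN/m; ΣW sinα = 275.2 kN/m
Resisting = 250.1 + 486.7·tan23.1° = 250.1 + 207.6 = 457.7 kN/m
FS = 457.7 / 275.2 = 1.663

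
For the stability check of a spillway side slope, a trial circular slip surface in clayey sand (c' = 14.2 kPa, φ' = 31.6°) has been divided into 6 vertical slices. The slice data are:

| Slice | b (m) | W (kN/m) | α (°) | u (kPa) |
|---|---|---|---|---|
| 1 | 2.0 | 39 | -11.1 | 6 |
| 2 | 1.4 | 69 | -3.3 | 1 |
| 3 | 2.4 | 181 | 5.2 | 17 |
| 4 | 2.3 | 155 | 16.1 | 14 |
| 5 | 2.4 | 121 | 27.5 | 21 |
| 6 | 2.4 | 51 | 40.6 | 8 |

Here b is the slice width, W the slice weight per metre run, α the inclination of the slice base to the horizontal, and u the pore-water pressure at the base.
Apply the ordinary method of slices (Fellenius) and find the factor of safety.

Ordinary method of slices: FS = Σ[c'·Δl_i + (W_i cosα_i − u_i·Δl_i)·tanφ'] / Σ W_i sinα_i, with Δl_i = b_i / cosα_i.
Slice 1: Δl = 2.0/cos(-11.1°) = 2.038 m; N'_1 = 39·cos(-11.1°) − 6·2.038 = 26.0; c'Δl = 28.94; W sinα = -7.5
Slice 2: Δl = 1.4/cos(-3.3°) = 1.402 m; N'_2 = 69·cos(-3.3°) − 1·1.402 = 67.5; c'Δl = 19.91; W sinα = -4.0
Slice 3: Δl = 2.4/cos5.2° = 2.410 m; N'_3 = 181·cos5.2° − 17·2.410 = 139.3; c'Δl = 34.22; W sinα = 16.4
Slice 4: Δl = 2.3/cos16.1° = 2.394 m; N'_4 = 155·cos16.1° − 14·2.394 = 115.4; c'Δl = 33.99; W sinα = 43.0
Slice 5: Δl = 2.4/cos27.5° = 2.706 m; N'_5 = 121·cos27.5° − 21·2.706 = 50.5; c'Δl = 38.42; W sinα = 55.9
Slice 6: Δl = 2.4/cos40.6° = 3.161 m; N'_6 = 51·cos40.6° − 8·3.161 = 13.4; c'Δl = 44.89; W sinα = 33.2
Σc'Δl = 200.4 kN/m; ΣN' = 412.2 kN/m; ΣW sinα = 137.0 kN/m
Resisting = 200.4 + 412.2·tan31.6° = 200.4 + 253.6 = 453.9 kN/m
FS = 453.9 / 137.0 = 3.314

FS = 3.31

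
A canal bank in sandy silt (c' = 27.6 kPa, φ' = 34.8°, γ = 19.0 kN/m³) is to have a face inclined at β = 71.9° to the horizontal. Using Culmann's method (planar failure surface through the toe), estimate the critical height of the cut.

Culmann's analysis gives the critical failure plane at α_cr = (β + φ')/2 = (71.9 + 34.8)/2 = 53.4°, and the critical height
H_c = (4c'/γ) · sinβ cosφ' / [1 − cos(β − φ')]
    = (4·27.6/19.0) · sin71.9°·cos34.8° / [1 − cos(37.1°)]
    = 5.811 · 0.9505·0.8211 / [1 − 0.7976]
    = 5.811 · 0.7805 / 0.2024
    = 22.41 m

H_c = 22.41 m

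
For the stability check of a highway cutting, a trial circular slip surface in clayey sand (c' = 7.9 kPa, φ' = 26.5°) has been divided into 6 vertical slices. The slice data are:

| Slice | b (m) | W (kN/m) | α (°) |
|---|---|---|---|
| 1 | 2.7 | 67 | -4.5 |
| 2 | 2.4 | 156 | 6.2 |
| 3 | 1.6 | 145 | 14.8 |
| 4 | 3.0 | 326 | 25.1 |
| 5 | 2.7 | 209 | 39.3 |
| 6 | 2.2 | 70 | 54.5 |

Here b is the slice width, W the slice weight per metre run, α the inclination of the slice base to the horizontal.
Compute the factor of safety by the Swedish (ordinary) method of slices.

Ordinary method of slices: FS = Σ[c'·Δl_i + (W_i cosα_i)·tanφ'] / Σ W_i sinα_i, with Δl_i = b_i / cosα_i.
Slice 1: Δl = 2.7/cos(-4.5°) = 2.708 m; N'_1 = 67·cos(-4.5°) = 66.8; c'Δl = 21.40; W sinα = -5.3
Slice 2: Δl = 2.4/cos6.2° = 2.414 m; N'_2 = 156·cos6.2° = 155.1; c'Δl = 19.07; W sinα = 16.8
Slice 3: Δl = 1.6/cos14.8° = 1.655 m; N'_3 = 145·cos14.8° = 140.2; c'Δl = 13.07; W sinα = 37.0
Slice 4: Δl = 3.0/cos25.1° = 3.313 m; N'_4 = 326·cos25.1° = 295.2; c'Δl = 26.17; W sinα = 138.3
Slice 5: Δl = 2.7/cos39.3° = 3.489 m; N'_5 = 209·cos39.3° = 161.7; c'Δl = 27.56; W sinα = 132.4
Slice 6: Δl = 2.2/cos54.5° = 3.789 m; N'_6 = 70·cos54.5° = 40.6; c'Δl = 29.93; W sinα = 57.0
Σc'Δl = 137.2 kN/m; ΣN' = 859.7 kN/m; ΣW sinα = 376.3 kN/m
Resisting = 137.2 + 859.7·tan26.5° = 137.2 + 428.6 = 565.8 kN/m
FS = 565.8 / 376.3 = 1.504

FS = 1.50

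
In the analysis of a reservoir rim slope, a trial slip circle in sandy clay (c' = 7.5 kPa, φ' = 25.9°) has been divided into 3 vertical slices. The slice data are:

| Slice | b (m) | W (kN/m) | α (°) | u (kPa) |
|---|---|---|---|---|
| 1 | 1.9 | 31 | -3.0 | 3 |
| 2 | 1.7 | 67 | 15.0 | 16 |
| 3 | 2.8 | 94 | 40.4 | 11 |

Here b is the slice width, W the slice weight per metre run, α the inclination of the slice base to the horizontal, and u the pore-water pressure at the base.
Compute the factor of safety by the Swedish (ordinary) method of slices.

Ordinary method of slices: FS = Σ[c'·Δl_i + (W_i cosα_i − u_i·Δl_i)·tanφ'] / Σ W_i sinα_i, with Δl_i = b_i / cosα_i.
Slice 1: Δl = 1.9/cos(-3.0°) = 1.903 m; N'_1 = 31·cos(-3.0°) − 3·1.903 = 25.2; c'Δl = 14.27; W sinα = -1.6
Slice 2: Δl = 1.7/cos15.0° = 1.760 m; N'_2 = 67·cos15.0° − 16·1.760 = 36.6; c'Δl = 13.20; W sinα = 17.3
Slice 3: Δl = 2.8/cos40.4° = 3.677 m; N'_3 = 94·cos40.4° − 11·3.677 = 31.1; c'Δl = 27.58; W sinα = 60.9
Σc'Δl = 55.0 kN/m; ΣN' = 92.9 kN/m; ΣW sinα = 76.6 kN/m
Resisting = 55.0 + 92.9·tan25.9° = 55.0 + 45.1 = 100.2 kN/m
FS = 100.2 / 76.6 = 1.307

FS = 1.31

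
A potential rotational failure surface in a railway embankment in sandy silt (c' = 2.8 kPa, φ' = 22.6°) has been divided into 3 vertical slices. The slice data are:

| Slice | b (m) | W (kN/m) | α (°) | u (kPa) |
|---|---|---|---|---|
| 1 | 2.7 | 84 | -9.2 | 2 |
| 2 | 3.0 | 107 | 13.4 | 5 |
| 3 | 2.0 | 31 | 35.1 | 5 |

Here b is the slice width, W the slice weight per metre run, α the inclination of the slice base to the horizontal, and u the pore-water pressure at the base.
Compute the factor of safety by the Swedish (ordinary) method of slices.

Ordinary method of slices: FS = Σ[c'·Δl_i + (W_i cosα_i − u_i·Δl_i)·tanφ'] / Σ W_i sinα_i, with Δl_i = b_i / cosα_i.
Slice 1: Δl = 2.7/cos(-9.2°) = 2.735 m; N'_1 = 84·cos(-9.2°) − 2·2.735 = 77.4; c'Δl = 7.66; W sinα = -13.4
Slice 2: Δl = 3.0/cos13.4° = 3.084 m; N'_2 = 107·cos13.4° − 5·3.084 = 88.7; c'Δl = 8.64; W sinα = 24.8
Slice 3: Δl = 2.0/cos35.1° = 2.445 m; N'_3 = 31·cos35.1° − 5·2.445 = 13.1; c'Δl = 6.84; W sinα = 17.8
Σc'Δl = 23.1 kN/m; ΣN' = 179.3 kN/m; ΣW sinα = 29.2 kN/m
Resisting = 23.1 + 179.3·tan22.6° = 23.1 + 74.6 = 97.8 kN/m
FS = 97.8 / 29.2 = 3.349

FS = 3.35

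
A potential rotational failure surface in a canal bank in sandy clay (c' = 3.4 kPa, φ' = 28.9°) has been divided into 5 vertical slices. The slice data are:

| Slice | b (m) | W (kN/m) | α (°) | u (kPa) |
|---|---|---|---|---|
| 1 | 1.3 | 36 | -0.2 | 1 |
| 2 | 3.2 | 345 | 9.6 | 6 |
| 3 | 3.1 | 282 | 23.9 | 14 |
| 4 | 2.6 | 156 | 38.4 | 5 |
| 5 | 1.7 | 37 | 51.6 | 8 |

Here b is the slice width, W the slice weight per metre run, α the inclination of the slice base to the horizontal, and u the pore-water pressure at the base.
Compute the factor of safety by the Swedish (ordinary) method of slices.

Ordinary method of slices: FS = Σ[c'·Δl_i + (W_i cosα_i − u_i·Δl_i)·tanφ'] / Σ W_i sinα_i, with Δl_i = b_i / cosα_i.
Slice 1: Δl = 1.3/cos(-0.2°) = 1.300 m; N'_1 = 36·cos(-0.2°) − 1·1.300 = 34.7; c'Δl = 4.42; W sinα = -0.1
Slice 2: Δl = 3.2/cos9.6° = 3.245 m; N'_2 = 345·cos9.6° − 6·3.245 = 320.7; c'Δl = 11.03; W sinα = 57.5
Slice 3: Δl = 3.1/cos23.9° = 3.391 m; N'_3 = 282·cos23.9° − 14·3.391 = 210.3; c'Δl = 11.53; W sinα = 114.2
Slice 4: Δl = 2.6/cos38.4° = 3.318 m; N'_4 = 156·cos38.4° − 5·3.318 = 105.7; c'Δl = 11.28; W sinα = 96.9
Slice 5: Δl = 1.7/cos51.6° = 2.737 m; N'_5 = 37·cos51.6° − 8·2.737 = 1.1; c'Δl = 9.31; W sinα = 29.0
Σc'Δl = 47.6 kN/m; ΣN' = 672.5 kN/m; ΣW sinα = 297.6 kN/m
Resisting = 47.6 + 672.5·tan28.9° = 47.6 + 371.2 = 418.8 kN/m
FS = 418.8 / 297.6 = 1.407

FS = 1.41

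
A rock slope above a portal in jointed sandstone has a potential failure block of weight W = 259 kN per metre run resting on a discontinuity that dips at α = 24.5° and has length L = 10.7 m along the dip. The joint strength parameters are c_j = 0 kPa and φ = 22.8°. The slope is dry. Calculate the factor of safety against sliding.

Resolving the block weight along and normal to the plane and applying the Mohr–Coulomb strength on the joint:
N' = W cosα = 259·cos24.5° = 235.7 kN/m
Driving force T = W sinα = 259·sin24.5° = 107.4 kN/m
Resisting force R = c_j·L + N'·tanφ = 0·10.7 + 235.7·tan22.8° = 0.0 + 99.1 = 99.1 kN/m
FS = R / T = 99.1 / 107.4 = 0.922

FS = 0.92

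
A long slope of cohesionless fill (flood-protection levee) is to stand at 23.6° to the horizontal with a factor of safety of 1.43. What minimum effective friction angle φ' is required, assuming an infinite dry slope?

FS = tanφ'/tanβ ⇒ tanφ' = FS · tanβ = 1.43 · tan23.6° = 0.6248
φ' = arctan(0.6248) = 32.00°

φ' = 32.0°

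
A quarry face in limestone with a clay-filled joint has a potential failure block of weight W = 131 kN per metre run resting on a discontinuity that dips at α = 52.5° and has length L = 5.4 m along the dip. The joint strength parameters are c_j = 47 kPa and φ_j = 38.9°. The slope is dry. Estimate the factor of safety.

FS = 3.06

Resolving the block weight along and normal to the plane and applying the Mohr–Coulomb strength on the joint:
N' = W cosα = 131·cos52.5° = 79.7 kN/m
Driving force T = W sinα = 131·sin52.5° = 103.9 kN/m
Resisting force R = c_j·L + N'·tanφ_j = 47·5.4 + 79.7·tan38.9° = 253.8 + 64.3 = 318.1 kN/m
FS = R / T = 318.1 / 103.9 = 3.061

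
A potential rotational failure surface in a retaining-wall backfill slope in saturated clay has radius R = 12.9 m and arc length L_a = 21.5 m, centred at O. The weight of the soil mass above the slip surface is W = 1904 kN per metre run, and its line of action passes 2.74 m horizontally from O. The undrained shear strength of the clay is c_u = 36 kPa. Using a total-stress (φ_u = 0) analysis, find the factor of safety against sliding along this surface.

Taking moments about the centre O, the resisting moment is provided by the undrained shear strength acting along the arc:
M_R = c_u·L_a·R = 36·21.50·12.9 = 9984.6 kN·m/m
M_D = W·d = 1904·2.74 = 5217.0 kN·m/m
FS = M_R / M_D = 9984.6 / 5217.0 = 1.914

FS = 1.91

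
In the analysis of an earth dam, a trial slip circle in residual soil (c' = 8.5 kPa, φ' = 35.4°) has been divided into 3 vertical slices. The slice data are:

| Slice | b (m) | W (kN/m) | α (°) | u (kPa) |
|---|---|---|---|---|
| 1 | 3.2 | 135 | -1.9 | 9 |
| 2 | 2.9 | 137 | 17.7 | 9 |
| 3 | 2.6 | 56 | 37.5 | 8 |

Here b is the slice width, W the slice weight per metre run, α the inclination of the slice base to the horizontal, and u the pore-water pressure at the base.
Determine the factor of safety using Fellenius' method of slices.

FS = 3.40

Ordinary method of slices: FS = Σ[c'·Δl_i + (W_i cosα_i − u_i·Δl_i)·tanφ'] / Σ W_i sinα_i, with Δl_i = b_i / cosα_i.
Slice 1: Δl = 3.2/cos(-1.9°) = 3.202 m; N'_1 = 135·cos(-1.9°) − 9·3.202 = 106.1; c'Δl = 27.21; W sinα = -4.5
Slice 2: Δl = 2.9/cos17.7° = 3.044 m; N'_2 = 137·cos17.7° − 9·3.044 = 103.1; c'Δl = 25.87; W sinα = 41.7
Slice 3: Δl = 2.6/cos37.5° = 3.277 m; N'_3 = 56·cos37.5° − 8·3.277 = 18.2; c'Δl = 27.86; W sinα = 34.1
Σc'Δl = 80.9 kN/m; ΣN' = 227.4 kN/m; ΣW sinα = 71.3 kN/m
Resisting = 80.9 + 227.4·tan35.4° = 80.9 + 161.6 = 242.6 kN/m
FS = 242.6 / 71.3 = 3.404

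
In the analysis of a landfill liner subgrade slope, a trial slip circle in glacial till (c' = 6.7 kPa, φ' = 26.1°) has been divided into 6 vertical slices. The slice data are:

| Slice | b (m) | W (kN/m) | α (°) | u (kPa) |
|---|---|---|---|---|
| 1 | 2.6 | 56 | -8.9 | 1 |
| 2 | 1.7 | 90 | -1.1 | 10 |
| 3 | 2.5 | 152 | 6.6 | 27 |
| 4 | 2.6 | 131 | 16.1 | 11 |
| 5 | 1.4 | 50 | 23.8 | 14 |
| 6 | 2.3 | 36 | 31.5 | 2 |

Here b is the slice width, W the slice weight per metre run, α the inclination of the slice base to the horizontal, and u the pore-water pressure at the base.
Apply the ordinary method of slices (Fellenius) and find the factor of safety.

Ordinary method of slices: FS = Σ[c'·Δl_i + (W_i cosα_i − u_i·Δl_i)·tanφ'] / Σ W_i sinα_i, with Δl_i = b_i / cosα_i.
Slice 1: Δl = 2.6/cos(-8.9°) = 2.632 m; N'_1 = 56·cos(-8.9°) − 1·2.632 = 52.7; c'Δl = 17.63; W sinα = -8.7
Slice 2: Δl = 1.7/cos(-1.1°) = 1.700 m; N'_2 = 90·cos(-1.1°) − 10·1.700 = 73.0; c'Δl = 11.39; W sinα = -1.7
Slice 3: Δl = 2.5/cos6.6° = 2.517 m; N'_3 = 152·cos6.6° − 27·2.517 = 83.0; c'Δl = 16.86; W sinα = 17.5
Slice 4: Δl = 2.6/cos16.1° = 2.706 m; N'_4 = 131·cos16.1° − 11·2.706 = 96.1; c'Δl = 18.13; W sinα = 36.3
Slice 5: Δl = 1.4/cos23.8° = 1.530 m; N'_5 = 50·cos23.8° − 14·1.530 = 24.3; c'Δl = 10.25; W sinα = 20.2
Slice 6: Δl = 2.3/cos31.5° = 2.698 m; N'_6 = 36·cos31.5° − 2·2.698 = 25.3; c'Δl = 18.07; W sinα = 18.8
Σc'Δl = 92.3 kN/m; ΣN' = 354.4 kN/m; ΣW sinα = 82.4 kN/m
Resisting = 92.3 + 354.4·tan26.1° = 92.3 + 173.6 = 266.0 kN/m
FS = 266.0 / 82.4 = 3.228

FS = 3.23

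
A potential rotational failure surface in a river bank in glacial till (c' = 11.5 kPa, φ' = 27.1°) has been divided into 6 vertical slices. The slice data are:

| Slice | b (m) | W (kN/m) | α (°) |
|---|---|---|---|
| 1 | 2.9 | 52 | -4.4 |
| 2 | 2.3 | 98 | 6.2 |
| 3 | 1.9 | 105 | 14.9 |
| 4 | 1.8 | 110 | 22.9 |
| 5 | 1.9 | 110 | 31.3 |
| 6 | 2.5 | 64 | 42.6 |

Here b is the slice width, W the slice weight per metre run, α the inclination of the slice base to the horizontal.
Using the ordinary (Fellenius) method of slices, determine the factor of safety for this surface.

FS = 2.39

Ordinary method of slices: FS = Σ[c'·Δl_i + (W_i cosα_i)·tanφ'] / Σ W_i sinα_i, with Δl_i = b_i / cosα_i.
Slice 1: Δl = 2.9/cos(-4.4°) = 2.909 m; N'_1 = 52·cos(-4.4°) = 51.8; c'Δl = 33.45; W sinα = -4.0
Slice 2: Δl = 2.3/cos6.2° = 2.314 m; N'_2 = 98·cos6.2° = 97.4; c'Δl = 26.61; W sinα = 10.6
Slice 3: Δl = 1.9/cos14.9° = 1.966 m; N'_3 = 105·cos14.9° = 101.5; c'Δl = 22.61; W sinα = 27.0
Slice 4: Δl = 1.8/cos22.9° = 1.954 m; N'_4 = 110·cos22.9° = 101.3; c'Δl = 22.47; W sinα = 42.8
Slice 5: Δl = 1.9/cos31.3° = 2.224 m; N'_5 = 110·cos31.3° = 94.0; c'Δl = 25.57; W sinα = 57.1
Slice 6: Δl = 2.5/cos42.6° = 3.396 m; N'_6 = 64·cos42.6° = 47.1; c'Δl = 39.06; W sinα = 43.3
Σc'Δl = 169.8 kN/m; ΣN' = 493.2 kN/m; ΣW sinα = 176.9 kN/m
Resisting = 169.8 + 493.2·tan27.1° = 169.8 + 252.4 = 422.1 kN/m
FS = 422.1 / 176.9 = 2.387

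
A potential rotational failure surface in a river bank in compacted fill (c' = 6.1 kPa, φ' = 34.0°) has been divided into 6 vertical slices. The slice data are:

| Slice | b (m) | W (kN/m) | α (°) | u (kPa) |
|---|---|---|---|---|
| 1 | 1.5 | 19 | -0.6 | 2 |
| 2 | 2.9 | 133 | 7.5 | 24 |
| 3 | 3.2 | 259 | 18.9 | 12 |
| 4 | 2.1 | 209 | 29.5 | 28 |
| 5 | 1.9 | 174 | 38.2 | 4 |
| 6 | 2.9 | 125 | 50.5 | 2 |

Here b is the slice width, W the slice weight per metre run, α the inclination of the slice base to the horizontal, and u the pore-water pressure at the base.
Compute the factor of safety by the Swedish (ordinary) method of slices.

Ordinary method of slices: FS = Σ[c'·Δl_i + (W_i cosα_i − u_i·Δl_i)·tanφ'] / Σ W_i sinα_i, with Δl_i = b_i / cosα_i.
Slice 1: Δl = 1.5/cos(-0.6°) = 1.500 m; N'_1 = 19·cos(-0.6°) − 2·1.500 = 16.0; c'Δl = 9.15; W sinα = -0.2
Slice 2: Δl = 2.9/cos7.5° = 2.925 m; N'_2 = 133·cos7.5° − 24·2.925 = 61.7; c'Δl = 17.84; W sinα = 17.4
Slice 3: Δl = 3.2/cos18.9° = 3.382 m; N'_3 = 259·cos18.9° − 12·3.382 = 204.4; c'Δl = 20.63; W sinα = 83.9
Slice 4: Δl = 2.1/cos29.5° = 2.413 m; N'_4 = 209·cos29.5° − 28·2.413 = 114.3; c'Δl = 14.72; W sinα = 102.9
Slice 5: Δl = 1.9/cos38.2° = 2.418 m; N'_5 = 174·cos38.2° − 4·2.418 = 127.1; c'Δl = 14.75; W sinα = 107.6
Slice 6: Δl = 2.9/cos50.5° = 4.559 m; N'_6 = 125·cos50.5° − 2·4.559 = 70.4; c'Δl = 27.81; W sinα = 96.5
Σc'Δl = 104.9 kN/m; ΣN' = 593.9 kN/m; ΣW sinα = 408.0 kN/m
Resisting = 104.9 + 593.9·tan34.0° = 104.9 + 400.6 = 505.5 kN/m
FS = 505.5 / 408.0 = 1.239

FS = 1.24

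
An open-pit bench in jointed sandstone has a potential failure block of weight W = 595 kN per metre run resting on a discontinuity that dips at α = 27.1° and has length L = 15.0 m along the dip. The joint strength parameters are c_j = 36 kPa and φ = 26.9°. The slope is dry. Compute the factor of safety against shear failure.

FS = 2.98

Resolving the block weight along and normal to the plane and applying the Mohr–Coulomb strength on the joint:
N' = W cosα = 595·cos27.1° = 529.7 kN/m
Driving force T = W sinα = 595·sin27.1° = 271.0 kN/m
Resisting force R = c_j·L + N'·tanφ = 36·15.0 + 529.7·tan26.9° = 540.0 + 268.7 = 808.7 kN/m
FS = R / T = 808.7 / 271.0 = 2.984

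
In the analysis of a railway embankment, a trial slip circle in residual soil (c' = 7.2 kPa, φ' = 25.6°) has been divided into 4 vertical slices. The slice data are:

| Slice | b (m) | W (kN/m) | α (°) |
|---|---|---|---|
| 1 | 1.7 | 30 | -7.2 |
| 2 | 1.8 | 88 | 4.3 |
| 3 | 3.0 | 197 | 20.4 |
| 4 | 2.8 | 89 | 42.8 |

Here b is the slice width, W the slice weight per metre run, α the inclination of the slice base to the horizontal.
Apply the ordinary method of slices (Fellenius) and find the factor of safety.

FS = 1.91

Ordinary method of slices: FS = Σ[c'·Δl_i + (W_i cosα_i)·tanφ'] / Σ W_i sinα_i, with Δl_i = b_i / cosα_i.
Slice 1: Δl = 1.7/cos(-7.2°) = 1.714 m; N'_1 = 30·cos(-7.2°) = 29.8; c'Δl = 12.34; W sinα = -3.8
Slice 2: Δl = 1.8/cos4.3° = 1.805 m; N'_2 = 88·cos4.3° = 87.8; c'Δl = 13.00; W sinα = 6.6
Slice 3: Δl = 3.0/cos20.4° = 3.201 m; N'_3 = 197·cos20.4° = 184.6; c'Δl = 23.05; W sinα = 68.7
Slice 4: Δl = 2.8/cos42.8° = 3.816 m; N'_4 = 89·cos42.8° = 65.3; c'Δl = 27.48; W sinα = 60.5
Σc'Δl = 75.9 kN/m; ΣN' = 367.5 kN/m; ΣW sinα = 132.0 kN/m
Resisting = 75.9 + 367.5·tan25.6° = 75.9 + 176.1 = 251.9 kN/m
FS = 251.9 / 132.0 = 1.909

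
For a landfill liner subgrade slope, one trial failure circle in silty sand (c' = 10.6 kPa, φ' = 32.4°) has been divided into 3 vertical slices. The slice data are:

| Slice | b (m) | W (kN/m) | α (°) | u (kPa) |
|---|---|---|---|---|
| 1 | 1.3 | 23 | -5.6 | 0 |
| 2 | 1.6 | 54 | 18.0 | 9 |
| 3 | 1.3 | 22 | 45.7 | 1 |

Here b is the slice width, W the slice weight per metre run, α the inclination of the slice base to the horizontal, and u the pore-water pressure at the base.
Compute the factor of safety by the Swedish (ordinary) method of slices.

FS = 3.23

Ordinary method of slices: FS = Σ[c'·Δl_i + (W_i cosα_i − u_i·Δl_i)·tanφ'] / Σ W_i sinα_i, with Δl_i = b_i / cosα_i.
Slice 1: Δl = 1.3/cos(-5.6°) = 1.306 m; N'_1 = 23·cos(-5.6°) − 0·1.306 = 22.9; c'Δl = 13.85; W sinα = -2.2
Slice 2: Δl = 1.6/cos18.0° = 1.682 m; N'_2 = 54·cos18.0° − 9·1.682 = 36.2; c'Δl = 17.83; W sinα = 16.7
Slice 3: Δl = 1.3/cos45.7° = 1.861 m; N'_3 = 22·cos45.7° − 1·1.861 = 13.5; c'Δl = 19.73; W sinα = 15.7
Σc'Δl = 51.4 kN/m; ΣN' = 72.6 kN/m; ΣW sinα = 30.2 kN/m
Resisting = 51.4 + 72.6·tan32.4° = 51.4 + 46.1 = 97.5 kN/m
FS = 97.5 / 30.2 = 3.229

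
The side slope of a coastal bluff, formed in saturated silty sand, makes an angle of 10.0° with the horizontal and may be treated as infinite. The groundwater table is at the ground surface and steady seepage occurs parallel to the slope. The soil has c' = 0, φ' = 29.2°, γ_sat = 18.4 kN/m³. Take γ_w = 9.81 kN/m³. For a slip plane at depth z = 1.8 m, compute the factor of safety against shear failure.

FS = 1.48

With seepage parallel to the slope and the water table at the surface, the effective normal stress on the slip plane uses the buoyant unit weight γ' = γ_sat − γ_w while the driving shear stress uses γ_sat:
FS = [c' + γ' z cos²β tanφ'] / [γ_sat z sinβ cosβ]
(For c' = 0 this reduces to FS = (γ'/γ_sat)·tanφ'/tanβ.)
γ' = 18.4 − 9.81 = 8.59 kN/m³
Numerator = 0.0 + 8.59·1.8·cos²10.0°·tan29.2° = 0.0 + 8.59·1.8·0.9698·0.5589 = 8.381 kPa
Denominator = 18.4·1.8·sin10.0°·cos10.0° = 18.4·1.8·0.1736·0.9848 = 5.664 kPa
FS = 8.381 / 5.664 = 1.480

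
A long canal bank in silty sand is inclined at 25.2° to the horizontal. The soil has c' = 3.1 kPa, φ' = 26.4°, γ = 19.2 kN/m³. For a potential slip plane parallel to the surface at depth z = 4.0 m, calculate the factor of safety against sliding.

For an infinite slope with a slip plane parallel to the surface (no pore pressure): FS = [c' + γz cos²β tanφ'] / [γz sinβ cosβ].
γz = 19.2·4.0 = 76.80 kN/m²
Numerator = 3.1 + 76.80·cos²25.2°·tan26.4° = 3.1 + 76.80·0.8187·0.4964 = 34.312 kPa
Denominator = 76.80·sin25.2°·cos25.2° = 76.80·0.4258·0.9048 = 29.588 kPa
FS = 34.312 / 29.588 = 1.160

FS = 1.16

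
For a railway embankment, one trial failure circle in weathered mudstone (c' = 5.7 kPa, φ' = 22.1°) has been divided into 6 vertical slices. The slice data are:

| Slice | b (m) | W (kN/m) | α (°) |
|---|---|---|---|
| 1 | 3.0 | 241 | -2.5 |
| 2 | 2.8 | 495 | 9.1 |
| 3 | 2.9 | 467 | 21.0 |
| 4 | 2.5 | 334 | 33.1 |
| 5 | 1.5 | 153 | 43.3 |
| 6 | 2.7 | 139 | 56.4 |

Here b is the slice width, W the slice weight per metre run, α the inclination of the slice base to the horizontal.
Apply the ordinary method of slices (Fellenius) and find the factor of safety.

FS = 1.21

Ordinary method of slices: FS = Σ[c'·Δl_i + (W_i cosα_i)·tanφ'] / Σ W_i sinα_i, with Δl_i = b_i / cosα_i.
Slice 1: Δl = 3.0/cos(-2.5°) = 3.003 m; N'_1 = 241·cos(-2.5°) = 240.8; c'Δl = 17.12; W sinα = -10.5
Slice 2: Δl = 2.8/cos9.1° = 2.836 m; N'_2 = 495·cos9.1° = 488.8; c'Δl = 16.16; W sinα = 78.3
Slice 3: Δl = 2.9/cos21.0° = 3.106 m; N'_3 = 467·cos21.0° = 436.0; c'Δl = 17.71; W sinα = 167.4
Slice 4: Δl = 2.5/cos33.1° = 2.984 m; N'_4 = 334·cos33.1° = 279.8; c'Δl = 17.01; W sinα = 182.4
Slice 5: Δl = 1.5/cos43.3° = 2.061 m; N'_5 = 153·cos43.3° = 111.3; c'Δl = 11.75; W sinα = 104.9
Slice 6: Δl = 2.7/cos56.4° = 4.879 m; N'_6 = 139·cos56.4° = 76.9; c'Δl = 27.81; W sinα = 115.8
Σc'Δl = 107.6 kN/m; ΣN' = 1633.6 kN/m; ΣW sinα = 638.2 kN/m
Resisting = 107.6 + 1633.6·tan22.1° = 107.6 + 663.3 = 770.9 kN/m
FS = 770.9 / 638.2 = 1.208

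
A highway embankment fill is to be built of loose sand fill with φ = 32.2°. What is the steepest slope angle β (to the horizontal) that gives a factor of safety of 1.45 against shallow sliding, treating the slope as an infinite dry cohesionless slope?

For an infinite dry cohesionless slope FS = tanφ/tanβ, so tanβ = tanφ / FS.
tanβ = tan32.2° / 1.45 = 0.6297 / 1.45 = 0.4343
β = arctan(0.4343) = 23.48°

β = 23.5°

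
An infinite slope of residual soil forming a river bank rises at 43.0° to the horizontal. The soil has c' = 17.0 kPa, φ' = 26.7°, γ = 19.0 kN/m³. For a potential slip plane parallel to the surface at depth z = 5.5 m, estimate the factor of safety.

FS = 0.87

For an infinite slope with a slip plane parallel to the surface (no pore pressure): FS = [c' + γz cos²β tanφ'] / [γz sinβ cosβ].
γz = 19.0·5.5 = 104.50 kN/m²
Numerator = 17.0 + 104.50·cos²43.0°·tan26.7° = 17.0 + 104.50·0.5349·0.5029 = 45.112 kPa
Denominator = 104.50·sin43.0°·cos43.0° = 104.50·0.6820·0.7314 = 52.123 kPa
FS = 45.112 / 52.123 = 0.865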